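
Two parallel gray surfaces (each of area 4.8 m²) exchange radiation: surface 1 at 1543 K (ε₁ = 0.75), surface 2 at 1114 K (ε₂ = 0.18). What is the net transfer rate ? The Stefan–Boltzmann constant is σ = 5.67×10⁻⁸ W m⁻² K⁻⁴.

For two large parallel gray plates, q = σ(T₁⁴ − T₂⁴) / (1/ε₁ + 1/ε₂ − 1).
1/ε₁ + 1/ε₂ − 1 = 1/0.75 + 1/0.18 − 1 = 5.889.
T₁⁴ − T₂⁴ = 5.67×10^12 − 1.54×10^12 = 4.13×10^12 K⁴.
q = 5.67×10⁻⁸ × 4.13×10^12 / 5.889 = 39700 W/m².
Q = q·A = 39700 × 4.8 = 1.91×10^5 W.

Q ≈ 1.91×10^5 W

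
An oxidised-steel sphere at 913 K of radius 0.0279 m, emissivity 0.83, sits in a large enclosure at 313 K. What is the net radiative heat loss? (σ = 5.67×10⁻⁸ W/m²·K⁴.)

Q ≈ 315 W

A = 4πr² = 4π × (0.0279)² = 9.78×10^-3 m².
Q = εσA(T⁴ − T_s⁴). T⁴ − T_s⁴ = (913)⁴ − (313)⁴ = 6.95×10^11 − 9.60×10^9 = 6.85×10^11 K⁴.
Q = 0.83 × 5.67×10⁻⁸ × 9.78×10^-3 × 6.85×10^11 = 315 W.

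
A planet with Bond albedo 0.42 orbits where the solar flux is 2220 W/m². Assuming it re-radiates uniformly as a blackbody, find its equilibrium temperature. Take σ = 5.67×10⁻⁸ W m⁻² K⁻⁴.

Power absorbed = (1−a)S·πR²; power emitted = 4πR²σT⁴. Equating and cancelling πR²:
T = ((1−a)S / 4σ)^(1/4) = (1290 / (4 × 5.67×10⁻⁸))^(1/4) = (5.68×10^9)^(1/4).
T = 274 K.

T ≈ 274 K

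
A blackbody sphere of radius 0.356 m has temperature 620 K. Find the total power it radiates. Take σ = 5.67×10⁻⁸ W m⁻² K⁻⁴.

A = 4πr² = 4π × (0.356)² = 1.59 m².
P = σAT⁴ = 5.67×10⁻⁸ × 1.59 × (620)⁴ = 5.67×10⁻⁸ × 1.59 × 1.48×10^11.
P = 13300 W.

P ≈ 13300 W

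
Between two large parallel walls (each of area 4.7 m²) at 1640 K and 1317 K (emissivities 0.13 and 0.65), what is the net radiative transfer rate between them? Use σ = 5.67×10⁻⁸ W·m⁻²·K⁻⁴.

Q ≈ 1.37×10^5 W

For two large parallel gray plates, q = σ(T₁⁴ − T₂⁴) / (1/ε₁ + 1/ε₂ − 1).
1/ε₁ + 1/ε₂ − 1 = 1/0.13 + 1/0.65 − 1 = 8.231.
T₁⁴ − T₂⁴ = 7.23×10^12 − 3.01×10^12 = 4.23×10^12 K⁴.
q = 5.67×10⁻⁸ × 4.23×10^12 / 8.231 = 29100 W/m².
Q = q·A = 29100 × 4.7 = 1.37×10^5 W.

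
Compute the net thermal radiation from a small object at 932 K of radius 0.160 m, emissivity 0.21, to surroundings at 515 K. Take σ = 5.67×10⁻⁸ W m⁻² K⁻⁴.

Q ≈ 2620 W

A = 4πr² = 4π × (0.160)² = 0.322 m².
Q = εσA(T⁴ − T_s⁴). T⁴ − T_s⁴ = (932)⁴ − (515)⁴ = 7.55×10^11 − 7.03×10^10 = 6.84×10^11 K⁴.
Q = 0.21 × 5.67×10⁻⁸ × 0.322 × 6.84×10^11 = 2620 W.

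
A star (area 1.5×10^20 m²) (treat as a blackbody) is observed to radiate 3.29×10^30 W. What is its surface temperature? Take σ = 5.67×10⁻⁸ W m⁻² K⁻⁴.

T ≈ 24900 K

From P = σAT⁴, T = (P / σA)^(1/4) = (3.29×10^30 / (5.67×10⁻⁸ × 1.50×10^20))^(1/4).
T = (3.87×10^17)^(1/4) = 24900 K.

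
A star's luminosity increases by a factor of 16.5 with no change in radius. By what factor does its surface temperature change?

factor ≈ 2.02

P ∝ T⁴ ⇒ T ∝ P^(1/4), so T scales by (16.5)^(1/4) = 2.02.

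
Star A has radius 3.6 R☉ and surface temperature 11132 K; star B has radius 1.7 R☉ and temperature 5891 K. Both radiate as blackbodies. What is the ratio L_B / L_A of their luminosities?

L_B/L_A ≈ 0.0175

L = 4πR²σT⁴ ∝ R²T⁴, so L_B/L_A = (1.7/3.6)² × (5891/11132)⁴ = 0.223 × 0.0784 = 0.0175.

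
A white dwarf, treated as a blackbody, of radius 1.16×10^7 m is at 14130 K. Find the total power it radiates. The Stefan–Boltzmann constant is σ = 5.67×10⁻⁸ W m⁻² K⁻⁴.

P ≈ 3.82×10^24 W

A = 4πr² = 4π × (1.16×10^7)² = 1.69×10^15 m².
P = σAT⁴ = 5.67×10⁻⁸ × 1.69×10^15 × (14130)⁴ = 5.67×10⁻⁸ × 1.69×10^15 × 3.99×10^16.
P = 3.82×10^24 W.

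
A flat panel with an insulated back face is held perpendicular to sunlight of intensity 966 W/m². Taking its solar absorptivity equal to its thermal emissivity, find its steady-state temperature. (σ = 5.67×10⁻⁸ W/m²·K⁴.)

T ≈ 361 K

Absorbed flux αS = emitted flux εσT⁴ (one radiating face); with α = ε, T = (S/σ)^(1/4).
T = (966 / 5.67×10⁻⁸)^(1/4) = (1.70×10^10)^(1/4).
T = 361 K.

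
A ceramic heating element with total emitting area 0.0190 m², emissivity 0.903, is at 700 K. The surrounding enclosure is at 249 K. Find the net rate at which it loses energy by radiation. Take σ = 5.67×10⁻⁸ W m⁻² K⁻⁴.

Q ≈ 230 W

Q = εσA(T⁴ − T_s⁴). T⁴ − T_s⁴ = (700)⁴ − (249)⁴ = 2.40×10^11 − 3.84×10^9 = 2.36×10^11 K⁴.
Q = 0.903 × 5.67×10⁻⁸ × 0.0190 × 2.36×10^11 = 230 W.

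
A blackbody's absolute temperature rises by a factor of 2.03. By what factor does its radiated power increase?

P ∝ T⁴, so the power scales as (2.03)⁴ = 17.0.

factor ≈ 17.0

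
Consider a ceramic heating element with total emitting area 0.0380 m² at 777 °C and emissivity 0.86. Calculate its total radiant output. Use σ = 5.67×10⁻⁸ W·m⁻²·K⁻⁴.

777 °C = 1050 K.
P = εσAT⁴ = 0.86 × 5.67×10⁻⁸ × 0.0380 × (1050)⁴ = 0.86 × 5.67×10⁻⁸ × 0.0380 × 1.22×10^12.
P = 2250 W.

P ≈ 2250 W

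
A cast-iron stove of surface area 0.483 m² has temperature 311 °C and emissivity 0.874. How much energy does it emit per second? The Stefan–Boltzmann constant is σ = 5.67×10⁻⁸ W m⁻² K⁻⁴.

P ≈ 2780 W

311 °C = 584 K.
Stefan–Boltzmann: P = εσAT⁴ = 0.874 × 5.67×10⁻⁸ × 0.483 × (584)⁴ = 0.874 × 5.67×10⁻⁸ × 0.483 × 1.16×10^11.
P = 2780 W.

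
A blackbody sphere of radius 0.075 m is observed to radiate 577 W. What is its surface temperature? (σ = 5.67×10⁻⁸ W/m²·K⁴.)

T ≈ 616 K

A = 4πr² = 4π × (0.075)² = 0.0707 m².
From P = σAT⁴, T = (P / σA)^(1/4) = (577 / (5.67×10⁻⁸ × 0.0707))^(1/4).
T = (1.44×10^11)^(1/4) = 616 K.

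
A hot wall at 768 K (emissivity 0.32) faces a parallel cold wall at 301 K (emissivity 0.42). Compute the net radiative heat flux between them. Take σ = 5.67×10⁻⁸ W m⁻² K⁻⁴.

For two large parallel gray plates, q = σ(T₁⁴ − T₂⁴) / (1/ε₁ + 1/ε₂ − 1).
1/ε₁ + 1/ε₂ − 1 = 1/0.32 + 1/0.42 − 1 = 4.506.
T₁⁴ − T₂⁴ = 3.48×10^11 − 8.21×10^9 = 3.40×10^11 K⁴.
q = 5.67×10⁻⁸ × 3.40×10^11 / 4.506 = 4270 W/m².

q ≈ 4270 W/m²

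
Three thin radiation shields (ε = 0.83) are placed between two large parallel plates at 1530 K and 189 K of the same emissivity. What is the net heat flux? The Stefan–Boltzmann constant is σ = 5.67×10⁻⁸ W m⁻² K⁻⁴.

q ≈ 55100 W/m²

Each of the 4 gaps contributes resistance (2/ε − 1) = 2/0.83 − 1 = 1.410; total = 5.639.
q = σ(T₁⁴ − T₂⁴) / 5.639 = 5.67×10⁻⁸ × 5.48×10^12 / 5.639 = 55100 W/m².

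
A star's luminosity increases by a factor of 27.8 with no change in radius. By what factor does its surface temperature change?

factor ≈ 2.30

P ∝ T⁴ ⇒ T ∝ P^(1/4), so T scales by (27.8)^(1/4) = 2.30.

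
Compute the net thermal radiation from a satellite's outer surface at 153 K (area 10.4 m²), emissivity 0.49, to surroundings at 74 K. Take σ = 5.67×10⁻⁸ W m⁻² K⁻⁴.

Q ≈ 150 W

Q = εσA(T⁴ − T_s⁴). T⁴ − T_s⁴ = (153)⁴ − (74)⁴ = 5.48×10^8 − 3.00×10^7 = 5.18×10^8 K⁴.
Q = 0.49 × 5.67×10⁻⁸ × 10.4 × 5.18×10^8 = 150 W.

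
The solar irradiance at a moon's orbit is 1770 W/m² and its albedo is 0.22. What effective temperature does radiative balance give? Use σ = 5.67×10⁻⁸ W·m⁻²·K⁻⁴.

T ≈ 279 K

Power absorbed = (1−a)S·πR²; power emitted = 4πR²σT⁴. Equating and cancelling πR²:
T = ((1−a)S / 4σ)^(1/4) = (1380 / (4 × 5.67×10⁻⁸))^(1/4) = (6.09×10^9)^(1/4).
T = 279 K.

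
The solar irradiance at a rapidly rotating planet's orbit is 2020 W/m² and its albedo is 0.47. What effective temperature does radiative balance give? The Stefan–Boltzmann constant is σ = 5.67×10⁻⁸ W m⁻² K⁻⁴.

T ≈ 262 K

Power absorbed = (1−a)S·πR²; power emitted = 4πR²σT⁴. Equating and cancelling πR²:
T = ((1−a)S / 4σ)^(1/4) = (1070 / (4 × 5.67×10⁻⁸))^(1/4) = (4.72×10^9)^(1/4).
T = 262 K.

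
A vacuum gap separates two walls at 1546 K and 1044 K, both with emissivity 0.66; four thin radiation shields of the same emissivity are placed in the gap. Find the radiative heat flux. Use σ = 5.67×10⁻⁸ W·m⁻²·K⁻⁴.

Each of the 5 gaps contributes resistance (2/ε − 1) = 2/0.66 − 1 = 2.030; total = 10.15.
q = σ(T₁⁴ − T₂⁴) / 10.15 = 5.67×10⁻⁸ × 4.52×10^12 / 10.15 = 25300 W/m².

q ≈ 25300 W/m²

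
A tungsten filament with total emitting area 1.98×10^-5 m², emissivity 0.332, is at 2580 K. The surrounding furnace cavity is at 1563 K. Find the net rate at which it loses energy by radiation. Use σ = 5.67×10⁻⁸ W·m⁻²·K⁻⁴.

Q = εσA(T⁴ − T_s⁴). T⁴ − T_s⁴ = (2580)⁴ − (1563)⁴ = 4.43×10^13 − 5.97×10^12 = 3.83×10^13 K⁴.
Q = 0.332 × 5.67×10⁻⁸ × 1.98×10^-5 × 3.83×10^13 = 14.3 W.

Q ≈ 14.3 W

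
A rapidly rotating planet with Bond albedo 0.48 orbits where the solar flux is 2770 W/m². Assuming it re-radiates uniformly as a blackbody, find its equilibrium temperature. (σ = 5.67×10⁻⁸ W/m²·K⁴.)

T ≈ 282 K

Power absorbed = (1−a)S·πR²; power emitted = 4πR²σT⁴. Equating and cancelling πR²:
T = ((1−a)S / 4σ)^(1/4) = (1440 / (4 × 5.67×10⁻⁸))^(1/4) = (6.35×10^9)^(1/4).
T = 282 K.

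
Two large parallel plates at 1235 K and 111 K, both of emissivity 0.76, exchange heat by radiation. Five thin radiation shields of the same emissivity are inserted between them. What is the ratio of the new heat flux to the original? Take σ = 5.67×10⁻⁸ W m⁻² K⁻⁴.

ratio ≈ 0.167

With N identical shields there are N+1 = 6 gaps in series, each with the same radiative resistance, so the flux falls to 1/(N+1) of its unshielded value.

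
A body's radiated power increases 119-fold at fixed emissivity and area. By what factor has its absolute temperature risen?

P ∝ T⁴ ⇒ T ∝ P^(1/4), so T scales by (119)^(1/4) = 3.30.

factor ≈ 3.30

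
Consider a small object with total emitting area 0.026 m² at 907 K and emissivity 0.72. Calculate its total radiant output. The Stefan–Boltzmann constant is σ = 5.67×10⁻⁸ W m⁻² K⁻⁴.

Stefan–Boltzmann: P = εσAT⁴ = 0.72 × 5.67×10⁻⁸ × 0.0260 × (907)⁴ = 0.72 × 5.67×10⁻⁸ × 0.0260 × 6.77×10^11.
P = 718 W.

P ≈ 718 W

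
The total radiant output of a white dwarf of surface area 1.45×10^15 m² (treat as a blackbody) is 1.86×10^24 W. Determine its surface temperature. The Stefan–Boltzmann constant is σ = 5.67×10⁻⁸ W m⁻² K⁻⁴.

T ≈ 12300 K

From P = σAT⁴, T = (P / σA)^(1/4) = (1.86×10^24 / (5.67×10⁻⁸ × 1.45×10^15))^(1/4).
T = (2.26×10^16)^(1/4) = 12300 K.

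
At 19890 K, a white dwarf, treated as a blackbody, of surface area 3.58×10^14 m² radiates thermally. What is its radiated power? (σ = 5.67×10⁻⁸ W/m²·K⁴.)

P ≈ 3.18×10^24 W

P = σAT⁴ = 5.67×10⁻⁸ × 3.58×10^14 × (19890)⁴ = 5.67×10⁻⁸ × 3.58×10^14 × 1.57×10^17.
P = 3.18×10^24 W.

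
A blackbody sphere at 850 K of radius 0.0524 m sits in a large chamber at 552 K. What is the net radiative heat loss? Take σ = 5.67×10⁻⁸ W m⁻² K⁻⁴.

A = 4πr² = 4π × (0.0524)² = 0.0345 m².
Q = σA(T⁴ − T_s⁴). T⁴ − T_s⁴ = (850)⁴ − (552)⁴ = 5.22×10^11 − 9.28×10^10 = 4.29×10^11 K⁴.
Q = 5.67×10⁻⁸ × 0.0345 × 4.29×10^11 = 840 W.

Q ≈ 840 W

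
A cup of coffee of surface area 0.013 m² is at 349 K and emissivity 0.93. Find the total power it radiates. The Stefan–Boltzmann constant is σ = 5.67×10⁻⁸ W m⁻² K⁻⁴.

P = εσAT⁴ = 0.93 × 5.67×10⁻⁸ × 0.0130 × (349)⁴ = 0.93 × 5.67×10⁻⁸ × 0.0130 × 1.48×10^10.
P = 10.2 W.

P ≈ 10.2 W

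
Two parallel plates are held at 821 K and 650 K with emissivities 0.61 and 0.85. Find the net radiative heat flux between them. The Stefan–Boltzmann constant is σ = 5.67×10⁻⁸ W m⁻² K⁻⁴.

For two large parallel gray plates, q = σ(T₁⁴ − T₂⁴) / (1/ε₁ + 1/ε₂ − 1).
1/ε₁ + 1/ε₂ − 1 = 1/0.61 + 1/0.85 − 1 = 1.816.
T₁⁴ − T₂⁴ = 4.54×10^11 − 1.79×10^11 = 2.76×10^11 K⁴.
q = 5.67×10⁻⁸ × 2.76×10^11 / 1.816 = 8610 W/m².

q ≈ 8610 W/m²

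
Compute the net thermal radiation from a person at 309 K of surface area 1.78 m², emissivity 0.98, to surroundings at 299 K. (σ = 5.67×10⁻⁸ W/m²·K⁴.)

Q ≈ 111 W

Q = εσA(T⁴ − T_s⁴). T⁴ − T_s⁴ = (309)⁴ − (299)⁴ = 9.12×10^9 − 7.99×10^9 = 1.12×10^9 K⁴.
Q = 0.98 × 5.67×10⁻⁸ × 1.78 × 1.12×10^9 = 111 W.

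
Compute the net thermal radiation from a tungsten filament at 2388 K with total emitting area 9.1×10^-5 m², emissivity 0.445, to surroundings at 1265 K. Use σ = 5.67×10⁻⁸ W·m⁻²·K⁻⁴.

Q = εσA(T⁴ − T_s⁴). T⁴ − T_s⁴ = (2388)⁴ − (1265)⁴ = 3.25×10^13 − 2.56×10^12 = 3.00×10^13 K⁴.
Q = 0.445 × 5.67×10⁻⁸ × 9.10×10^-5 × 3.00×10^13 = 68.8 W.

Q ≈ 68.8 W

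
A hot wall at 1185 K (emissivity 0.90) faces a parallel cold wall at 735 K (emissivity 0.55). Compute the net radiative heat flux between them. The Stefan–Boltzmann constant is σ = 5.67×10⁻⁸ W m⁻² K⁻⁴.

For two large parallel gray plates, q = σ(T₁⁴ − T₂⁴) / (1/ε₁ + 1/ε₂ − 1).
1/ε₁ + 1/ε₂ − 1 = 1/0.90 + 1/0.55 − 1 = 1.929.
T₁⁴ − T₂⁴ = 1.97×10^12 − 2.92×10^11 = 1.68×10^12 K⁴.
q = 5.67×10⁻⁸ × 1.68×10^12 / 1.929 = 49400 W/m².

q ≈ 49400 W/m²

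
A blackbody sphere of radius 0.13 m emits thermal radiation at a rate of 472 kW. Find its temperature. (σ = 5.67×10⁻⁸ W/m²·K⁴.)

T ≈ 2500 K

A = 4πr² = 4π × (0.13)² = 0.212 m².
From P = σAT⁴, T = (P / σA)^(1/4) = (4.72×10^5 / (5.67×10⁻⁸ × 0.212))^(1/4).
T = (3.92×10^13)^(1/4) = 2500 K.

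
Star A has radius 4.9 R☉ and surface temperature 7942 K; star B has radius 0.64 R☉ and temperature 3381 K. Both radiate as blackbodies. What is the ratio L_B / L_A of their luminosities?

L = 4πR²σT⁴ ∝ R²T⁴, so L_B/L_A = (0.64/4.9)² × (3381/7942)⁴ = 0.0171 × 0.0328 = 5.60×10^-4.

L_B/L_A ≈ 5.60×10^-4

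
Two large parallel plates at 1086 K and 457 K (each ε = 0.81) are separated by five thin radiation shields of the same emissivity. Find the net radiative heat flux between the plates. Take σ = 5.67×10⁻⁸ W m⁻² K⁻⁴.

q ≈ 8670 W/m²

Each of the 6 gaps contributes resistance (2/ε − 1) = 2/0.81 − 1 = 1.469; total = 8.815.
q = σ(T₁⁴ − T₂⁴) / 8.815 = 5.67×10⁻⁸ × 1.35×10^12 / 8.815 = 8670 W/m².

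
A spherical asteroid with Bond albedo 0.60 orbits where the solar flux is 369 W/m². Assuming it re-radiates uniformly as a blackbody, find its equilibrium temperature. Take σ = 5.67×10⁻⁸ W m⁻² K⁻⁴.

Power absorbed = (1−a)S·πR²; power emitted = 4πR²σT⁴. Equating and cancelling πR²:
T = ((1−a)S / 4σ)^(1/4) = (148 / (4 × 5.67×10⁻⁸))^(1/4) = (6.51×10^8)^(1/4).
T = 160 K.

T ≈ 160 K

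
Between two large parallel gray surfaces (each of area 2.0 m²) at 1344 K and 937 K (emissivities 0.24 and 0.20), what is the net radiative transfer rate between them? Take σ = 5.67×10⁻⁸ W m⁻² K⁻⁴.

For two large parallel gray plates, q = σ(T₁⁴ − T₂⁴) / (1/ε₁ + 1/ε₂ − 1).
1/ε₁ + 1/ε₂ − 1 = 1/0.24 + 1/0.20 − 1 = 8.167.
T₁⁴ − T₂⁴ = 3.26×10^12 − 7.71×10^11 = 2.49×10^12 K⁴.
q = 5.67×10⁻⁸ × 2.49×10^12 / 8.167 = 17300 W/m².
Q = q·A = 17300 × 2.0 = 34600 W.

Q ≈ 34600 W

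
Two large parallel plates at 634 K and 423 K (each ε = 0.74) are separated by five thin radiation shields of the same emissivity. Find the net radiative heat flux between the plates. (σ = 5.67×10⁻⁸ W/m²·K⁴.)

q ≈ 719 W/m²

Each of the 6 gaps contributes resistance (2/ε − 1) = 2/0.74 − 1 = 1.703; total = 10.22.
q = σ(T₁⁴ − T₂⁴) / 10.22 = 5.67×10⁻⁸ × 1.30×10^11 / 10.22 = 719 W/m².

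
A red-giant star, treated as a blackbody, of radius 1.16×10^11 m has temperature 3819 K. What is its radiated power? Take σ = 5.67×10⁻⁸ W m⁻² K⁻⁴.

A = 4πr² = 4π × (1.16×10^11)² = 1.69×10^23 m².
P = σAT⁴ = 5.67×10⁻⁸ × 1.69×10^23 × (3819)⁴ = 5.67×10⁻⁸ × 1.69×10^23 × 2.13×10^14.
P = 2.04×10^30 W.

P ≈ 2.04×10^30 W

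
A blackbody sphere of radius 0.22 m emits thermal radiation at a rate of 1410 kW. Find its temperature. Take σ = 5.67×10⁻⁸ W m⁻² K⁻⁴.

T ≈ 2530 K

A = 4πr² = 4π × (0.22)² = 0.608 m².
From P = σAT⁴, T = (P / σA)^(1/4) = (1.41×10^6 / (5.67×10⁻⁸ × 0.608))^(1/4).
T = (4.09×10^13)^(1/4) = 2530 K.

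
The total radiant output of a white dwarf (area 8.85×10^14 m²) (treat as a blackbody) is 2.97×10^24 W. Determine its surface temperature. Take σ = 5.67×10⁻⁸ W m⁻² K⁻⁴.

T ≈ 15600 K

From P = σAT⁴, T = (P / σA)^(1/4) = (2.97×10^24 / (5.67×10⁻⁸ × 8.85×10^14))^(1/4).
T = (5.92×10^16)^(1/4) = 15600 K.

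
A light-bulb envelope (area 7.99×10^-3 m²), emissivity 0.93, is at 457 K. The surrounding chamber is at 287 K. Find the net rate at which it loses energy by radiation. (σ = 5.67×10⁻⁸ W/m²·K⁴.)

Q ≈ 15.5 W

Q = εσA(T⁴ − T_s⁴). T⁴ − T_s⁴ = (457)⁴ − (287)⁴ = 4.36×10^10 − 6.78×10^9 = 3.68×10^10 K⁴.
Q = 0.93 × 5.67×10⁻⁸ × 7.99×10^-3 × 3.68×10^10 = 15.5 W.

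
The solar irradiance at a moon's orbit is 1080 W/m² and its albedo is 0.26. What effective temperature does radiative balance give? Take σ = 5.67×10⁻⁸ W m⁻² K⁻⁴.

T ≈ 244 K

Power absorbed = (1−a)S·πR²; power emitted = 4πR²σT⁴. Equating and cancelling πR²:
T = ((1−a)S / 4σ)^(1/4) = (799 / (4 × 5.67×10⁻⁸))^(1/4) = (3.52×10^9)^(1/4).
T = 244 K.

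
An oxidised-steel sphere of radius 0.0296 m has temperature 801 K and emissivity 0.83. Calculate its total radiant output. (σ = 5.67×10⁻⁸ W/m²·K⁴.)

P ≈ 213 W

A = 4πr² = 4π × (0.0296)² = 0.0110 m².
Stefan–Boltzmann: P = εσAT⁴ = 0.83 × 5.67×10⁻⁸ × 0.0110 × (801)⁴ = 0.83 × 5.67×10⁻⁸ × 0.0110 × 4.12×10^11.
P = 213 W.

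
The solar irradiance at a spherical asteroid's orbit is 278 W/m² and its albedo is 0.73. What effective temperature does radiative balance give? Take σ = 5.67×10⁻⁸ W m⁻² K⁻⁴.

Power absorbed = (1−a)S·πR²; power emitted = 4πR²σT⁴. Equating and cancelling πR²:
T = ((1−a)S / 4σ)^(1/4) = (75.1 / (4 × 5.67×10⁻⁸))^(1/4) = (3.31×10^8)^(1/4).
T = 135 K.

T ≈ 135 K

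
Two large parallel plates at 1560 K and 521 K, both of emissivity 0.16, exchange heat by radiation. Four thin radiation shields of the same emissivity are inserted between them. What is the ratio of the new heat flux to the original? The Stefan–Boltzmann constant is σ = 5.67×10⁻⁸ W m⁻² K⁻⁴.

With N identical shields there are N+1 = 5 gaps in series, each with the same radiative resistance, so the flux falls to 1/(N+1) of its unshielded value.

ratio ≈ 0.200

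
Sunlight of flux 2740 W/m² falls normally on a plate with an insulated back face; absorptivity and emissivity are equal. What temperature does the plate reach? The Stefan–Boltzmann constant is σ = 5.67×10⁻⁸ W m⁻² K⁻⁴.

Absorbed flux αS = emitted flux εσT⁴ (one radiating face); with α = ε, T = (S/σ)^(1/4).
T = (2740 / 5.67×10⁻⁸)^(1/4) = (4.83×10^10)^(1/4).
T = 469 K.

T ≈ 469 K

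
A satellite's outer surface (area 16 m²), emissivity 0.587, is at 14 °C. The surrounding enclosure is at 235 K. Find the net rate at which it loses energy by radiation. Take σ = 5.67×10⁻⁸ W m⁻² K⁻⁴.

Convert: 14 °C = 287 K.
Q = εσA(T⁴ − T_s⁴). T⁴ − T_s⁴ = (287)⁴ − (235)⁴ = 6.78×10^9 − 3.05×10^9 = 3.73×10^9 K⁴.
Q = 0.587 × 5.67×10⁻⁸ × 16.0 × 3.73×10^9 = 1990 W.

Q ≈ 1990 W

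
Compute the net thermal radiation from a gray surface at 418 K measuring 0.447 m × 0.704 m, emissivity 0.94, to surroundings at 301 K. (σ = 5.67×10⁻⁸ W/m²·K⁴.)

Q ≈ 374 W

A = 0.447 × 0.704 = 0.315 m².
Q = εσA(T⁴ − T_s⁴). T⁴ − T_s⁴ = (418)⁴ − (301)⁴ = 3.05×10^10 − 8.21×10^9 = 2.23×10^10 K⁴.
Q = 0.94 × 5.67×10⁻⁸ × 0.315 × 2.23×10^10 = 374 W.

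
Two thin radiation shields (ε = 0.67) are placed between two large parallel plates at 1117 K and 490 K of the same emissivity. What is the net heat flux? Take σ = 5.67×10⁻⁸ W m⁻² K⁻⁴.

q ≈ 14300 W/m²

Each of the 3 gaps contributes resistance (2/ε − 1) = 2/0.67 − 1 = 1.985; total = 5.955.
q = σ(T₁⁴ − T₂⁴) / 5.955 = 5.67×10⁻⁸ × 1.50×10^12 / 5.955 = 14300 W/m².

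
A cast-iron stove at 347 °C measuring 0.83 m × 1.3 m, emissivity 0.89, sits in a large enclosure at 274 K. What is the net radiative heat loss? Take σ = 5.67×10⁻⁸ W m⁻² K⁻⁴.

Q ≈ 7740 W

A = 0.83 × 1.3 = 1.08 m².
Convert: 347 °C = 620 K.
Q = εσA(T⁴ − T_s⁴). T⁴ − T_s⁴ = (620)⁴ − (274)⁴ = 1.48×10^11 − 5.64×10^9 = 1.42×10^11 K⁴.
Q = 0.89 × 5.67×10⁻⁸ × 1.08 × 1.42×10^11 = 7740 W.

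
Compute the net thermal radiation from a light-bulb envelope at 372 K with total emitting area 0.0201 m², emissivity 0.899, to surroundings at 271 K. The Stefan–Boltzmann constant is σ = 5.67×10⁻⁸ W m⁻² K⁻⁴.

Q ≈ 14.1 W

Q = εσA(T⁴ − T_s⁴). T⁴ − T_s⁴ = (372)⁴ − (271)⁴ = 1.92×10^10 − 5.39×10^9 = 1.38×10^10 K⁴.
Q = 0.899 × 5.67×10⁻⁸ × 0.0201 × 1.38×10^10 = 14.1 W.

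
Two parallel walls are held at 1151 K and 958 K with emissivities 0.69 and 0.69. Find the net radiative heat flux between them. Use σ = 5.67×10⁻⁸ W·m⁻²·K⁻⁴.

For two large parallel gray plates, q = σ(T₁⁴ − T₂⁴) / (1/ε₁ + 1/ε₂ − 1).
1/ε₁ + 1/ε₂ − 1 = 1/0.69 + 1/0.69 − 1 = 1.899.
T₁⁴ − T₂⁴ = 1.76×10^12 − 8.42×10^11 = 9.13×10^11 K⁴.
q = 5.67×10⁻⁸ × 9.13×10^11 / 1.899 = 27300 W/m².

q ≈ 27300 W/m²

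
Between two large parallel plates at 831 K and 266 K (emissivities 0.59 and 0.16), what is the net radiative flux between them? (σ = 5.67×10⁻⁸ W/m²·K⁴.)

q ≈ 3850 W/m²

For two large parallel gray plates, q = σ(T₁⁴ − T₂⁴) / (1/ε₁ + 1/ε₂ − 1).
1/ε₁ + 1/ε₂ − 1 = 1/0.59 + 1/0.16 − 1 = 6.945.
T₁⁴ − T₂⁴ = 4.77×10^11 − 5.01×10^9 = 4.72×10^11 K⁴.
q = 5.67×10⁻⁸ × 4.72×10^11 / 6.945 = 3850 W/m².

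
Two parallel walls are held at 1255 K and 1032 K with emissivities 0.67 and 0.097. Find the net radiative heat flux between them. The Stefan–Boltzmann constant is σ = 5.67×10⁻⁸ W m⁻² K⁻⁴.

q ≈ 7070 W/m²

For two large parallel gray plates, q = σ(T₁⁴ − T₂⁴) / (1/ε₁ + 1/ε₂ − 1).
1/ε₁ + 1/ε₂ − 1 = 1/0.67 + 1/0.097 − 1 = 10.80.
T₁⁴ − T₂⁴ = 2.48×10^12 − 1.13×10^12 = 1.35×10^12 K⁴.
q = 5.67×10⁻⁸ × 1.35×10^12 / 10.80 = 7070 W/m².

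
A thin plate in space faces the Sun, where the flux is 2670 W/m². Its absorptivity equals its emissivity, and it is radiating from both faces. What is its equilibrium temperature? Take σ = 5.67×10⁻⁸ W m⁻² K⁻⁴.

T ≈ 392 K

Absorbed flux αS = emitted flux 2εσT⁴ per unit area; with α = ε this gives T = (S/2σ)^(1/4).
T = (2670 / (2 × 5.67×10⁻⁸))^(1/4) = (2.35×10^10)^(1/4).
T = 392 K.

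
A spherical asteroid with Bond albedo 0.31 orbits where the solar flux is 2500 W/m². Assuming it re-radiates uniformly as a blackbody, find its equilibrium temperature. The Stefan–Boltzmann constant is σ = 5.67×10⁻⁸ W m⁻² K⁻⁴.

Power absorbed = (1−a)S·πR²; power emitted = 4πR²σT⁴. Equating and cancelling πR²:
T = ((1−a)S / 4σ)^(1/4) = (1720 / (4 × 5.67×10⁻⁸))^(1/4) = (7.61×10^9)^(1/4).
T = 295 K.

T ≈ 295 K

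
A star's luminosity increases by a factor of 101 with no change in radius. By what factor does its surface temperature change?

P ∝ T⁴ ⇒ T ∝ P^(1/4), so T scales by (101)^(1/4) = 3.17.

factor ≈ 3.17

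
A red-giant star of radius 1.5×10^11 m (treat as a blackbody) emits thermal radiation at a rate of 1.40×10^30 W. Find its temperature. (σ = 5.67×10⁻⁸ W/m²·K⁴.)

A = 4πr² = 4π × (1.5×10^11)² = 2.83×10^23 m².
From P = σAT⁴, T = (P / σA)^(1/4) = (1.40×10^30 / (5.67×10⁻⁸ × 2.83×10^23))^(1/4).
T = (8.73×10^13)^(1/4) = 3060 K.

T ≈ 3060 K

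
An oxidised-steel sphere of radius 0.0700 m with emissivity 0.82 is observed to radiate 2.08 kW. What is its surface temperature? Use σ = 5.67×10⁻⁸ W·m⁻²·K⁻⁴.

T ≈ 923 K

A = 4πr² = 4π × (0.0700)² = 0.0616 m².
From P = εσAT⁴, T = (P / εσA)^(1/4) = (2080 / (0.82 × 5.67×10⁻⁸ × 0.0616))^(1/4).
T = (7.27×10^11)^(1/4) = 923 K.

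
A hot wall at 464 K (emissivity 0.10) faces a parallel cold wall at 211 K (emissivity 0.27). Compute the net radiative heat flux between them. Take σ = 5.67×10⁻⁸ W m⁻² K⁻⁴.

q ≈ 198 W/m²

For two large parallel gray plates, q = σ(T₁⁴ − T₂⁴) / (1/ε₁ + 1/ε₂ − 1).
1/ε₁ + 1/ε₂ − 1 = 1/0.10 + 1/0.27 − 1 = 12.70.
T₁⁴ − T₂⁴ = 4.64×10^10 − 1.98×10^9 = 4.44×10^10 K⁴.
q = 5.67×10⁻⁸ × 4.44×10^10 / 12.70 = 198 W/m².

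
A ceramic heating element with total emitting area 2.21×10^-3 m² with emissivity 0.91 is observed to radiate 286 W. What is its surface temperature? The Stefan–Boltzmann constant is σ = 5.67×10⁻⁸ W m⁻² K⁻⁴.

T ≈ 1260 K

From P = εσAT⁴, T = (P / εσA)^(1/4) = (286 / (0.91 × 5.67×10⁻⁸ × 2.21×10^-3))^(1/4).
T = (2.51×10^12)^(1/4) = 1260 K.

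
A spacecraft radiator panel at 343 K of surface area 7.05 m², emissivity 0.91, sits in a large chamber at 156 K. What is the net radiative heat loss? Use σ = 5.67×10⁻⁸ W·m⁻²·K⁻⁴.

Q = εσA(T⁴ − T_s⁴). T⁴ − T_s⁴ = (343)⁴ − (156)⁴ = 1.38×10^10 − 5.92×10^8 = 1.32×10^10 K⁴.
Q = 0.91 × 5.67×10⁻⁸ × 7.05 × 1.32×10^10 = 4820 W.

Q ≈ 4820 W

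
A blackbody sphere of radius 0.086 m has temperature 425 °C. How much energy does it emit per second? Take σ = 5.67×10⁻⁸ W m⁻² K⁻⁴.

A = 4πr² = 4π × (0.086)² = 0.0929 m².
425 °C = 698 K.
P = σAT⁴ = 5.67×10⁻⁸ × 0.0929 × (698)⁴ = 5.67×10⁻⁸ × 0.0929 × 2.37×10^11.
P = 1250 W.

P ≈ 1250 W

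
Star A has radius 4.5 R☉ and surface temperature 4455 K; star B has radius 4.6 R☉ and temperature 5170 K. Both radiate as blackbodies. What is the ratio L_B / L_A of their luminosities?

L = 4πR²σT⁴ ∝ R²T⁴, so L_B/L_A = (4.6/4.5)² × (5170/4455)⁴ = 1.04 × 1.81 = 1.90.

L_B/L_A ≈ 1.90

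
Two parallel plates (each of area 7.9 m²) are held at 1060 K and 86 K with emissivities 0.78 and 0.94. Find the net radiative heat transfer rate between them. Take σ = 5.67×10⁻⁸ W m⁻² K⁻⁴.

For two large parallel gray plates, q = σ(T₁⁴ − T₂⁴) / (1/ε₁ + 1/ε₂ − 1).
1/ε₁ + 1/ε₂ − 1 = 1/0.78 + 1/0.94 − 1 = 1.346.
T₁⁴ − T₂⁴ = 1.26×10^12 − 5.47×10^7 = 1.26×10^12 K⁴.
q = 5.67×10⁻⁸ × 1.26×10^12 / 1.346 = 53200 W/m².
Q = q·A = 53200 × 7.9 = 4.20×10^5 W.

Q ≈ 4.20×10^5 W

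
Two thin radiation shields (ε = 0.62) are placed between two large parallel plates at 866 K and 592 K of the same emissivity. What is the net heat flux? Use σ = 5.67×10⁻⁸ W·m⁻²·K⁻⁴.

Each of the 3 gaps contributes resistance (2/ε − 1) = 2/0.62 − 1 = 2.226; total = 6.677.
q = σ(T₁⁴ − T₂⁴) / 6.677 = 5.67×10⁻⁸ × 4.40×10^11 / 6.677 = 3730 W/m².

q ≈ 3730 W/m²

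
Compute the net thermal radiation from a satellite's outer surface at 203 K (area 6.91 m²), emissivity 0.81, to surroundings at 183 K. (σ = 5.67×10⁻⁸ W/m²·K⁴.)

Q = εσA(T⁴ − T_s⁴). T⁴ − T_s⁴ = (203)⁴ − (183)⁴ = 1.70×10^9 − 1.12×10^9 = 5.77×10^8 K⁴.
Q = 0.81 × 5.67×10⁻⁸ × 6.91 × 5.77×10^8 = 183 W.

Q ≈ 183 W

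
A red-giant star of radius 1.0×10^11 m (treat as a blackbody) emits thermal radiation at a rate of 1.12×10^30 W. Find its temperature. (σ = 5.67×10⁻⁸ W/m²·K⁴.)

T ≈ 3540 K

A = 4πr² = 4π × (1.0×10^11)² = 1.26×10^23 m².
From P = σAT⁴, T = (P / σA)^(1/4) = (1.12×10^30 / (5.67×10⁻⁸ × 1.26×10^23))^(1/4).
T = (1.57×10^14)^(1/4) = 3540 K.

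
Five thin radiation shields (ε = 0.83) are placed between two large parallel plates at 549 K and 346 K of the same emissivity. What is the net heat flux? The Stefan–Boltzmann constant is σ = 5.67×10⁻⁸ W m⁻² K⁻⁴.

q ≈ 513 W/m²

Each of the 6 gaps contributes resistance (2/ε − 1) = 2/0.83 − 1 = 1.410; total = 8.458.
q = σ(T₁⁴ − T₂⁴) / 8.458 = 5.67×10⁻⁸ × 7.65×10^10 / 8.458 = 513 W/m².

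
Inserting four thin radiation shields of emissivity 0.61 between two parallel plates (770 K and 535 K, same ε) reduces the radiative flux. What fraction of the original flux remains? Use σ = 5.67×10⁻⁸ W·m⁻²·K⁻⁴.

ratio ≈ 0.200

With N identical shields there are N+1 = 5 gaps in series, each with the same radiative resistance, so the flux falls to 1/(N+1) of its unshielded value.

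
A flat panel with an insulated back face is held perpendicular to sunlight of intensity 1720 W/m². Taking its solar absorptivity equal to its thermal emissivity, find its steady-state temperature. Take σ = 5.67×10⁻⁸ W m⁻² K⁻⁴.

Absorbed flux αS = emitted flux εσT⁴ (one radiating face); with α = ε, T = (S/σ)^(1/4).
T = (1720 / 5.67×10⁻⁸)^(1/4) = (3.03×10^10)^(1/4).
T = 417 K.

T ≈ 417 K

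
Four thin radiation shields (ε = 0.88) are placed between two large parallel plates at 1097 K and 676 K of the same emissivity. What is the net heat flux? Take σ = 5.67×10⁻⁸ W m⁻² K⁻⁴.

q ≈ 11000 W/m²

Each of the 5 gaps contributes resistance (2/ε − 1) = 2/0.88 − 1 = 1.273; total = 6.364.
q = σ(T₁⁴ − T₂⁴) / 6.364 = 5.67×10⁻⁸ × 1.24×10^12 / 6.364 = 11000 W/m².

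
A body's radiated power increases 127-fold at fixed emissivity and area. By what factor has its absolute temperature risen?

factor ≈ 3.36

P ∝ T⁴ ⇒ T ∝ P^(1/4), so T scales by (127)^(1/4) = 3.36.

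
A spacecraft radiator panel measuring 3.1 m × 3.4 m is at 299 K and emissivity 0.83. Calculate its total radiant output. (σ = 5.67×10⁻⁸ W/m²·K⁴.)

P ≈ 3960 W

A = 3.1 × 3.4 = 10.5 m².
Stefan–Boltzmann: P = εσAT⁴ = 0.83 × 5.67×10⁻⁸ × 10.5 × (299)⁴ = 0.83 × 5.67×10⁻⁸ × 10.5 × 7.99×10^9.
P = 3960 W.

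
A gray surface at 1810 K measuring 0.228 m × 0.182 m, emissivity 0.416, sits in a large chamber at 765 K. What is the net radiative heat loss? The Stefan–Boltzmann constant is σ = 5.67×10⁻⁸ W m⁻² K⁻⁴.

A = 0.228 × 0.182 = 0.0415 m².
Q = εσA(T⁴ − T_s⁴). T⁴ − T_s⁴ = (1810)⁴ − (765)⁴ = 1.07×10^13 − 3.42×10^11 = 1.04×10^13 K⁴.
Q = 0.416 × 5.67×10⁻⁸ × 0.0415 × 1.04×10^13 = 10200 W.

Q ≈ 10200 W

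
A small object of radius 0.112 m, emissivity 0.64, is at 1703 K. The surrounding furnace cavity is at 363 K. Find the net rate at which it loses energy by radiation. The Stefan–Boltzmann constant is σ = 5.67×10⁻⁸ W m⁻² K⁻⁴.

A = 4πr² = 4π × (0.112)² = 0.158 m².
Q = εσA(T⁴ − T_s⁴). T⁴ − T_s⁴ = (1703)⁴ − (363)⁴ = 8.41×10^12 − 1.74×10^10 = 8.39×10^12 K⁴.
Q = 0.64 × 5.67×10⁻⁸ × 0.158 × 8.39×10^12 = 48000 W.

Q ≈ 48000 W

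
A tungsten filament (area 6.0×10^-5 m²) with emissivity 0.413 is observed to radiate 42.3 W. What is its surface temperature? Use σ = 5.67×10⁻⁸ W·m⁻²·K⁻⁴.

T ≈ 2340 K

From P = εσAT⁴, T = (P / εσA)^(1/4) = (42.3 / (0.413 × 5.67×10⁻⁸ × 6.00×10^-5))^(1/4).
T = (3.01×10^13)^(1/4) = 2340 K.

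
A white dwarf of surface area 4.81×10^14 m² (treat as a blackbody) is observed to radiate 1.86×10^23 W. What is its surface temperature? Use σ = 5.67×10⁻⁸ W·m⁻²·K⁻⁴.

From P = σAT⁴, T = (P / σA)^(1/4) = (1.86×10^23 / (5.67×10⁻⁸ × 4.81×10^14))^(1/4).
T = (6.82×10^15)^(1/4) = 9090 K.

T ≈ 9090 K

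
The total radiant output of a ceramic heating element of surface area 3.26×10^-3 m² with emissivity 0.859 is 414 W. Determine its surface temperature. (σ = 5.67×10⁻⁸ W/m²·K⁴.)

From P = εσAT⁴, T = (P / εσA)^(1/4) = (414 / (0.859 × 5.67×10⁻⁸ × 3.26×10^-3))^(1/4).
T = (2.61×10^12)^(1/4) = 1270 K.

T ≈ 1270 K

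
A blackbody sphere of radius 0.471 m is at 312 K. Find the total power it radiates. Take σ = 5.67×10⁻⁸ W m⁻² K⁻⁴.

A = 4πr² = 4π × (0.471)² = 2.79 m².
P = σAT⁴ = 5.67×10⁻⁸ × 2.79 × (312)⁴ = 5.67×10⁻⁸ × 2.79 × 9.48×10^9.
P = 1500 W.

P ≈ 1500 W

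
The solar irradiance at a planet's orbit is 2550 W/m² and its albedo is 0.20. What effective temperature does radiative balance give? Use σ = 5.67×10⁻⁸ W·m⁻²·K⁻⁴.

Power absorbed = (1−a)S·πR²; power emitted = 4πR²σT⁴. Equating and cancelling πR²:
T = ((1−a)S / 4σ)^(1/4) = (2040 / (4 × 5.67×10⁻⁸))^(1/4) = (8.99×10^9)^(1/4).
T = 308 K.

T ≈ 308 K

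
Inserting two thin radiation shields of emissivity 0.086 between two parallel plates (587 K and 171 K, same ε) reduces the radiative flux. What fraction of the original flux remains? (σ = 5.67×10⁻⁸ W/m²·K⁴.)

With N identical shields there are N+1 = 3 gaps in series, each with the same radiative resistance, so the flux falls to 1/(N+1) of its unshielded value.

ratio ≈ 0.333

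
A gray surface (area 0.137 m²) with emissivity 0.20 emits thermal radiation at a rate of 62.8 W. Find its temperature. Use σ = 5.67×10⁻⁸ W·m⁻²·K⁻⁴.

T ≈ 448 K

From P = εσAT⁴, T = (P / εσA)^(1/4) = (62.8 / (0.20 × 5.67×10⁻⁸ × 0.137))^(1/4).
T = (4.04×10^10)^(1/4) = 448 K.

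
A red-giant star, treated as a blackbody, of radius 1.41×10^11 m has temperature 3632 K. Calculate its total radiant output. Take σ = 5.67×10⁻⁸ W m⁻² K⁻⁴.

A = 4πr² = 4π × (1.41×10^11)² = 2.50×10^23 m².
P = σAT⁴ = 5.67×10⁻⁸ × 2.50×10^23 × (3632)⁴ = 5.67×10⁻⁸ × 2.50×10^23 × 1.74×10^14.
P = 2.46×10^30 W.

P ≈ 2.46×10^30 W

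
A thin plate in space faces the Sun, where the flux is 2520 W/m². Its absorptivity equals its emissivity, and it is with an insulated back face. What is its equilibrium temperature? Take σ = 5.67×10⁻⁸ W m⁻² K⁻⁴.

T ≈ 459 K

Absorbed flux αS = emitted flux εσT⁴ (one radiating face); with α = ε, T = (S/σ)^(1/4).
T = (2520 / 5.67×10⁻⁸)^(1/4) = (4.44×10^10)^(1/4).
T = 459 K.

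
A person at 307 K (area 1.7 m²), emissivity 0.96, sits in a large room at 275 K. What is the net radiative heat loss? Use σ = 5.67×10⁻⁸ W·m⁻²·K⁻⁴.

Q ≈ 293 W

Q = εσA(T⁴ − T_s⁴). T⁴ − T_s⁴ = (307)⁴ − (275)⁴ = 8.88×10^9 − 5.72×10^9 = 3.16×10^9 K⁴.
Q = 0.96 × 5.67×10⁻⁸ × 1.70 × 3.16×10^9 = 293 W.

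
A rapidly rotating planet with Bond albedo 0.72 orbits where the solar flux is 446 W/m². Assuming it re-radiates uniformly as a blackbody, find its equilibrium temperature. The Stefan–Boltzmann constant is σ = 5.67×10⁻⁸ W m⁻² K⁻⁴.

T ≈ 153 K

Power absorbed = (1−a)S·πR²; power emitted = 4πR²σT⁴. Equating and cancelling πR²:
T = ((1−a)S / 4σ)^(1/4) = (125 / (4 × 5.67×10⁻⁸))^(1/4) = (5.51×10^8)^(1/4).
T = 153 K.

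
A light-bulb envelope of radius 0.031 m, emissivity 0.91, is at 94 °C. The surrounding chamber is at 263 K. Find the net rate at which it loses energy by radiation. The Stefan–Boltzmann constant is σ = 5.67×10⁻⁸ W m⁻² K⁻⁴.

A = 4πr² = 4π × (0.031)² = 0.0121 m².
Convert: 94 °C = 367 K.
Q = εσA(T⁴ − T_s⁴). T⁴ − T_s⁴ = (367)⁴ − (263)⁴ = 1.81×10^10 − 4.78×10^9 = 1.34×10^10 K⁴.
Q = 0.91 × 5.67×10⁻⁸ × 0.0121 × 1.34×10^10 = 8.32 W.

Q ≈ 8.32 W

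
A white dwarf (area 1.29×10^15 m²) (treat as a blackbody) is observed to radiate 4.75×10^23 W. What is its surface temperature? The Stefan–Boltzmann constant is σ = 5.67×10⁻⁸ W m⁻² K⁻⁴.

T ≈ 8980 K

From P = σAT⁴, T = (P / σA)^(1/4) = (4.75×10^23 / (5.67×10⁻⁸ × 1.29×10^15))^(1/4).
T = (6.49×10^15)^(1/4) = 8980 K.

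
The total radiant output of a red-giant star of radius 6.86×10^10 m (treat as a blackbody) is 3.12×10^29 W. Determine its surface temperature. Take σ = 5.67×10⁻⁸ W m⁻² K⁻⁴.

T ≈ 3110 K

A = 4πr² = 4π × (6.86×10^10)² = 5.91×10^22 m².
From P = σAT⁴, T = (P / σA)^(1/4) = (3.12×10^29 / (5.67×10⁻⁸ × 5.91×10^22))^(1/4).
T = (9.30×10^13)^(1/4) = 3110 K.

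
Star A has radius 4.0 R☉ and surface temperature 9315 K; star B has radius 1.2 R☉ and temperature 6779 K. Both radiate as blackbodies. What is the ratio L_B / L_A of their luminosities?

L = 4πR²σT⁴ ∝ R²T⁴, so L_B/L_A = (1.2/4.0)² × (6779/9315)⁴ = 0.0900 × 0.280 = 0.0252.

L_B/L_A ≈ 0.0252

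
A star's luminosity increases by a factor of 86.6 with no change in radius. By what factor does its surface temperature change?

P ∝ T⁴ ⇒ T ∝ P^(1/4), so T scales by (86.6)^(1/4) = 3.05.

factor ≈ 3.05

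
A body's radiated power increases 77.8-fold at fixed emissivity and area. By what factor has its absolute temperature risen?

factor ≈ 2.97

P ∝ T⁴ ⇒ T ∝ P^(1/4), so T scales by (77.8)^(1/4) = 2.97.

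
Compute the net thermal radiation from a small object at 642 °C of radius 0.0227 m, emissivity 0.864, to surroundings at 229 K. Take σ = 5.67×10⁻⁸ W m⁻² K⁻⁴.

Q ≈ 221 W

A = 4πr² = 4π × (0.0227)² = 6.48×10^-3 m².
Convert: 642 °C = 915 K.
Q = εσA(T⁴ − T_s⁴). T⁴ − T_s⁴ = (915)⁴ − (229)⁴ = 7.01×10^11 − 2.75×10^9 = 6.98×10^11 K⁴.
Q = 0.864 × 5.67×10⁻⁸ × 6.48×10^-3 × 6.98×10^11 = 221 W.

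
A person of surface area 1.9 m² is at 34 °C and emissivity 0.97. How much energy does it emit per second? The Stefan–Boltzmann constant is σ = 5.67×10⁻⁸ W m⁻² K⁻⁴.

34 °C = 307 K.
Stefan–Boltzmann: P = εσAT⁴ = 0.97 × 5.67×10⁻⁸ × 1.90 × (307)⁴ = 0.97 × 5.67×10⁻⁸ × 1.90 × 8.88×10^9.
P = 928 W.

P ≈ 928 W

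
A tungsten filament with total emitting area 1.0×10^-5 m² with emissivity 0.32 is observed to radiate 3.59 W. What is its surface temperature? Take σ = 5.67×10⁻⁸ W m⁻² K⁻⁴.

From P = εσAT⁴, T = (P / εσA)^(1/4) = (3.59 / (0.32 × 5.67×10⁻⁸ × 1.00×10^-5))^(1/4).
T = (1.98×10^13)^(1/4) = 2110 K.

T ≈ 2110 K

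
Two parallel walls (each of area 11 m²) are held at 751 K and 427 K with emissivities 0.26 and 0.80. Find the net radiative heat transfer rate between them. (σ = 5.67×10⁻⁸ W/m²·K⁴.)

Q ≈ 43400 W

For two large parallel gray plates, q = σ(T₁⁴ − T₂⁴) / (1/ε₁ + 1/ε₂ − 1).
1/ε₁ + 1/ε₂ − 1 = 1/0.26 + 1/0.80 − 1 = 4.096.
T₁⁴ − T₂⁴ = 3.18×10^11 − 3.32×10^10 = 2.85×10^11 K⁴.
q = 5.67×10⁻⁸ × 2.85×10^11 / 4.096 = 3940 W/m².
Q = q·A = 3940 × 11 = 43400 W.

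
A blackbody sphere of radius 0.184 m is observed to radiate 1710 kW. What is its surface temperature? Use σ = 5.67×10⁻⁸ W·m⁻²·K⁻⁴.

T ≈ 2900 K

A = 4πr² = 4π × (0.184)² = 0.425 m².
From P = σAT⁴, T = (P / σA)^(1/4) = (1.71×10^6 / (5.67×10⁻⁸ × 0.425))^(1/4).
T = (7.09×10^13)^(1/4) = 2900 K.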